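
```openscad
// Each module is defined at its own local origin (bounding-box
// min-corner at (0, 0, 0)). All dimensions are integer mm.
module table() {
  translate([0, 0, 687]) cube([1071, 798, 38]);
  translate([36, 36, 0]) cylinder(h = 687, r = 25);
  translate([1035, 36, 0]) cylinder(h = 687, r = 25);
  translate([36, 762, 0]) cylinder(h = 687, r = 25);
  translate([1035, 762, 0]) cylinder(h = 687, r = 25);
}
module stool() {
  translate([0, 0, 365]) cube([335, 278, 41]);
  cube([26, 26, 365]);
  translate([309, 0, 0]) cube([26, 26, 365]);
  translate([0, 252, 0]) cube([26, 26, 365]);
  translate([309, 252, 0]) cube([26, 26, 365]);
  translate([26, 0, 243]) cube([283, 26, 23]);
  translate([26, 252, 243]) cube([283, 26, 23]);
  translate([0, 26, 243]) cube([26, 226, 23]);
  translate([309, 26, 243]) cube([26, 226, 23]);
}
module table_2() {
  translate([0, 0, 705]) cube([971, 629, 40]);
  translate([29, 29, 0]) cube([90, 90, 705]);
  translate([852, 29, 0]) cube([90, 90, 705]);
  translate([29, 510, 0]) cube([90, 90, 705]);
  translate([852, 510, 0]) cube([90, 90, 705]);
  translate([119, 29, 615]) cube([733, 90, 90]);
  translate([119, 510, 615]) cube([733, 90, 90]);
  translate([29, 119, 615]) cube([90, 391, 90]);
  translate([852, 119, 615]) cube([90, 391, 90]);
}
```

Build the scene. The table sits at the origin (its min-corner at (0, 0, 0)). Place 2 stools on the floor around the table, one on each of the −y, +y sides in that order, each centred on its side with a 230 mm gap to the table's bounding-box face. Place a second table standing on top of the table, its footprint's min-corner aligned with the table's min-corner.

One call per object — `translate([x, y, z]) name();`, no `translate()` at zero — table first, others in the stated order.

table();
translate([368, -508, 0]) stool();
translate([368, 1028, 0]) stool();
translate([0, 0, 725]) table_2();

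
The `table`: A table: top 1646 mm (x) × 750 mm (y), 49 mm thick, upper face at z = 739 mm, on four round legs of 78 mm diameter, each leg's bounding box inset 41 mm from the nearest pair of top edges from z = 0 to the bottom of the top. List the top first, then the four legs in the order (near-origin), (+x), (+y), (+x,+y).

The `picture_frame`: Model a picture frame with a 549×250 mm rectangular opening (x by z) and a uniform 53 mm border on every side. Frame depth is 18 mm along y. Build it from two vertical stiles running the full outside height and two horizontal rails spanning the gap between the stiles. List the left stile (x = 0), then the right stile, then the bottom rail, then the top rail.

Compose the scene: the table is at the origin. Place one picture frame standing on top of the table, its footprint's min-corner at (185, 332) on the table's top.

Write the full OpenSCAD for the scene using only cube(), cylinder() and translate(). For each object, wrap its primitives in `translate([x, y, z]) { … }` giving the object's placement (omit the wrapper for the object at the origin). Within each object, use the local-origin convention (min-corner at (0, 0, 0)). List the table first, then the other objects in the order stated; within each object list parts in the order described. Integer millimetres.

translate([0, 0, 690]) cube([1646, 750, 49]);
translate([80, 80, 0]) cylinder(h = 690, r = 39);
translate([1566, 80, 0]) cylinder(h = 690, r = 39);
translate([80, 670, 0]) cylinder(h = 690, r = 39);
translate([1566, 670, 0]) cylinder(h = 690, r = 39);
translate([185, 332, 739]) {
  cube([53, 18, 356]);
  translate([602, 0, 0]) cube([53, 18, 356]);
  translate([53, 0, 0]) cube([549, 18, 53]);
  translate([53, 0, 303]) cube([549, 18, 53]);
}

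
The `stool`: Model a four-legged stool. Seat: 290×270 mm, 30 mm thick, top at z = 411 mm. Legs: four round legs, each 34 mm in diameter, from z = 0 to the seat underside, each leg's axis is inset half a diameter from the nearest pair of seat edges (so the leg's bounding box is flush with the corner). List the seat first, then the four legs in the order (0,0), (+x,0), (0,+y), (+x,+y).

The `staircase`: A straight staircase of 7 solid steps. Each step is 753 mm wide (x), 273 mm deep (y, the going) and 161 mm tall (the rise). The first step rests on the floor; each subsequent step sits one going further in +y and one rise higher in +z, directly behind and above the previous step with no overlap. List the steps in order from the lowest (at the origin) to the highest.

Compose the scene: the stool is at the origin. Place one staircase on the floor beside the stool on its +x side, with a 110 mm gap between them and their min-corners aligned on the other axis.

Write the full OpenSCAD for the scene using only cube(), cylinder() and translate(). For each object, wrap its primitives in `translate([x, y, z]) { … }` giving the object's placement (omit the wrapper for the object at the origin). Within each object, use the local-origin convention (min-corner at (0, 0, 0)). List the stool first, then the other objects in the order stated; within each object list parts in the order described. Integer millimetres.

translate([0, 0, 381]) cube([290, 270, 30]);
translate([17, 17, 0]) cylinder(h = 381, r = 17);
translate([273, 17, 0]) cylinder(h = 381, r = 17);
translate([17, 253, 0]) cylinder(h = 381, r = 17);
translate([273, 253, 0]) cylinder(h = 381, r = 17);
translate([400, 0, 0]) {
  cube([753, 273, 161]);
  translate([0, 273, 161]) cube([753, 273, 161]);
  translate([0, 546, 322]) cube([753, 273, 161]);
  translate([0, 819, 483]) cube([753, 273, 161]);
  translate([0, 1092, 644]) cube([753, 273, 161]);
  translate([0, 1365, 805]) cube([753, 273, 161]);
  translate([0, 1638, 966]) cube([753, 273, 161]);
}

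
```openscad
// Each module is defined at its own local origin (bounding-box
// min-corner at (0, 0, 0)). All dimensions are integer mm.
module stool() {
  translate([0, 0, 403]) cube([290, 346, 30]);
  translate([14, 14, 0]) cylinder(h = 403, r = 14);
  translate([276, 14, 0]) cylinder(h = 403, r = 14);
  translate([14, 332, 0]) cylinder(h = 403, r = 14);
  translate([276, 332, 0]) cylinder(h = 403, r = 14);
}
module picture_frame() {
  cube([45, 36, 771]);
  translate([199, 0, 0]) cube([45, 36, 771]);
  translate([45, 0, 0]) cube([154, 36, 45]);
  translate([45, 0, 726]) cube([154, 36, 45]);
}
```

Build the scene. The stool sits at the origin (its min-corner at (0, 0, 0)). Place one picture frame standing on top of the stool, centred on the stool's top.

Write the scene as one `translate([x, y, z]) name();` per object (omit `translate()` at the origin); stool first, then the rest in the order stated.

stool();
translate([23, 155, 433]) picture_frame();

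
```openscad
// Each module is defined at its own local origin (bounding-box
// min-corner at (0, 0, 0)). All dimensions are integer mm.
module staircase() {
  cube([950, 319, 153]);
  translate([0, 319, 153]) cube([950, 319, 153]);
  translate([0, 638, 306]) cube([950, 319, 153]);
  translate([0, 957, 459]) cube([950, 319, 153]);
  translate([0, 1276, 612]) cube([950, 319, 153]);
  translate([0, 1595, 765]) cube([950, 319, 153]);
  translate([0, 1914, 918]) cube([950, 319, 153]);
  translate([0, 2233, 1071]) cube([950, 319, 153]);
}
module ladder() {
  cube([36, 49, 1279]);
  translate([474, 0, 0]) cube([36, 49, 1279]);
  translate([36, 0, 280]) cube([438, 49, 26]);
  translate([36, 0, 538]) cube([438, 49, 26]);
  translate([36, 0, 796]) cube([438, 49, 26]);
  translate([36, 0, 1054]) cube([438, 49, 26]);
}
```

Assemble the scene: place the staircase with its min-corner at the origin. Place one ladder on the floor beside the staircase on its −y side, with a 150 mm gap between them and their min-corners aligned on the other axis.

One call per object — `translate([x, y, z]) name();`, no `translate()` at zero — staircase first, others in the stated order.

staircase();
translate([0, -199, 0]) ladder();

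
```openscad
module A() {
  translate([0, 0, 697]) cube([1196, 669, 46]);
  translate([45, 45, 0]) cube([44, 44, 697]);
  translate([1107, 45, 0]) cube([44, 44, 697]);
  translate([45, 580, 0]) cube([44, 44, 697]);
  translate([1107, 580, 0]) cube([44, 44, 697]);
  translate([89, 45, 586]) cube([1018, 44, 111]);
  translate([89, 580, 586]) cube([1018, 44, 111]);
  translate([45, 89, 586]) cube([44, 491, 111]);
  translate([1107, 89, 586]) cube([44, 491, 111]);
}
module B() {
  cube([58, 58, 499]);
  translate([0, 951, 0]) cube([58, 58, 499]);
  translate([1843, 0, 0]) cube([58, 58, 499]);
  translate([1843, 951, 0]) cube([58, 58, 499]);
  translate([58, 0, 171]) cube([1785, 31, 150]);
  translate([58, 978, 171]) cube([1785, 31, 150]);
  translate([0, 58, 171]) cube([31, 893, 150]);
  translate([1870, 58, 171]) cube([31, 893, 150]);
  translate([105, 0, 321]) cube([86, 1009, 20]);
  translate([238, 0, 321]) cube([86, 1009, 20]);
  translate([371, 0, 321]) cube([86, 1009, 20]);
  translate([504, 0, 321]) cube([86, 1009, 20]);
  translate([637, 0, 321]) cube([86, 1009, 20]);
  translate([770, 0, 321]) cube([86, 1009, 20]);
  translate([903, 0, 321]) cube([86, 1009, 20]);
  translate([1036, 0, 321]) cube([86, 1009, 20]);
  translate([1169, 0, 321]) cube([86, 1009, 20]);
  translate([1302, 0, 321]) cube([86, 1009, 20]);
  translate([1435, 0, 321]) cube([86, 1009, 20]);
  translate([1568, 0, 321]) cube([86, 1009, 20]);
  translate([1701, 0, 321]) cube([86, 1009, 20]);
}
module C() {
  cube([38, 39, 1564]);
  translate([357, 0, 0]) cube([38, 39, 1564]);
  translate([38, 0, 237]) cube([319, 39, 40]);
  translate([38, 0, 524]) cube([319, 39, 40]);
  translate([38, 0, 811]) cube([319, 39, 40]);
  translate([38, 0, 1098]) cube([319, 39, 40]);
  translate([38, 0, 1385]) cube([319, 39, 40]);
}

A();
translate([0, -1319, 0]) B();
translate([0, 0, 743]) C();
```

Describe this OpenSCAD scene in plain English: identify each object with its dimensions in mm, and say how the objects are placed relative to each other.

A is a table: top 1196 mm (x) × 669 mm (y), 46 mm thick, upper face at z = 743 mm, on four 44×44 mm square legs, each inset 45 mm from the nearest pair of top edges, running from z = 0 to the bottom of the top. Four apron rails, 44 mm thick and 111 mm tall, run between adjacent legs with their top edges flush with the underside of the top and their outer faces flush with the legs' outer faces.

B is a bed frame 1901 mm long (x) by 1009 mm wide (y). Four 58×58 mm corner posts, 499 mm tall, at the corners of the footprint. Four rails of 31 mm thickness and 150 mm height run between adjacent posts with their undersides at z = 171 mm, their outer faces flush with the outside of the frame (the two x-running rails run between the posts' inner faces; the two y-running rails run between the posts' inner faces). 13 slats, each 86 mm wide (x) and 20 mm thick, lie across the top of the two x-running rails, running the full 1009 mm width of the frame in y; the slats are evenly spaced along x between the inner faces of the end posts with equal gaps (rounded down to the nearest mm) at the −x end and between each pair — any rounding remainder accumulates at the +x end.

C is a straight ladder. Two 38×39 mm vertical rails, 1564 mm tall, stand 395 mm apart (outside-to-outside) with their front faces coplanar on the −y side. 5 rungs, each 39 mm deep and 40 mm tall, span between the inner faces of the rails, front faces flush with the rails. The lowest rung's underside is at z = 237 mm and rungs are spaced 287 mm apart (underside to underside).

The bed frame is on the floor beside the table on its −y side. The ladder is on top of the table.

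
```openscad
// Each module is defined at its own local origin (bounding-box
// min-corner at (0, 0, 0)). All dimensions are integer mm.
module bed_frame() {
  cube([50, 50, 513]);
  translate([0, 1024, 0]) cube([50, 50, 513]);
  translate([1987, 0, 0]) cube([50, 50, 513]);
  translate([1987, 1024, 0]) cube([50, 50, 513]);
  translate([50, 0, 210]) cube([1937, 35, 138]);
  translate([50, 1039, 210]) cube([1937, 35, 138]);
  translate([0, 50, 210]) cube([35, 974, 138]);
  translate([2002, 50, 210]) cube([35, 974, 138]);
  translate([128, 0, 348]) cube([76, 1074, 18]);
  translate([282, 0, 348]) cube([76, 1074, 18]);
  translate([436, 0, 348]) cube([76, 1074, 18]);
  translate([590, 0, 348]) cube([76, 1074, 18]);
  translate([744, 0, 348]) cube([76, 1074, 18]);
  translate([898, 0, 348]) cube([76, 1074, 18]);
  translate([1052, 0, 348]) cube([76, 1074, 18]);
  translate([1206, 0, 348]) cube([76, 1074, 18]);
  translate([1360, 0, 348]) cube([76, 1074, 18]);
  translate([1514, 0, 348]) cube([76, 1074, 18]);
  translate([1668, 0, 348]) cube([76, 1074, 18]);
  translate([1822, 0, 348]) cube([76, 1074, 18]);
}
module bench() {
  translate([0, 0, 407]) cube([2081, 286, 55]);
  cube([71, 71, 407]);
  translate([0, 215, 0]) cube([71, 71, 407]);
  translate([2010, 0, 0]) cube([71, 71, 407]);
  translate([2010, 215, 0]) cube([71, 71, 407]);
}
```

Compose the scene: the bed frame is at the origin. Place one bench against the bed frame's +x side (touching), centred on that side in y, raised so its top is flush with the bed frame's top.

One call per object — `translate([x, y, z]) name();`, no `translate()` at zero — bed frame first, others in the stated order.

bed_frame();
translate([2037, 394, 51]) bench();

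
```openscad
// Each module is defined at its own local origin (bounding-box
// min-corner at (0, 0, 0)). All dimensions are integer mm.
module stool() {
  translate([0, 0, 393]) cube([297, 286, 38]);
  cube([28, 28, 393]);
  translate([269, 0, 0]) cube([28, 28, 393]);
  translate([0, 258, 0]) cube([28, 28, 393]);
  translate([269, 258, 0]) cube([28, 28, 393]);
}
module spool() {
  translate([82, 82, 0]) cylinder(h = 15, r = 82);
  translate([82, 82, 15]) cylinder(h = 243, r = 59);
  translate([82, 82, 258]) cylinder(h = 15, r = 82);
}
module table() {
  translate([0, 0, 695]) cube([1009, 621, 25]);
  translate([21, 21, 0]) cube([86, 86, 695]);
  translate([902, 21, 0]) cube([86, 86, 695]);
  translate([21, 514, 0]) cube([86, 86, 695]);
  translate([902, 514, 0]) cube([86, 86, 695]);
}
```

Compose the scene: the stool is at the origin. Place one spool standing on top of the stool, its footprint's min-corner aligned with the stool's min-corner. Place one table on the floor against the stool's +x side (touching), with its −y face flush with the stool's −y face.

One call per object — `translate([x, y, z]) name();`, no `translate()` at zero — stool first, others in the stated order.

stool();
translate([0, 0, 431]) spool();
translate([297, 0, 0]) table();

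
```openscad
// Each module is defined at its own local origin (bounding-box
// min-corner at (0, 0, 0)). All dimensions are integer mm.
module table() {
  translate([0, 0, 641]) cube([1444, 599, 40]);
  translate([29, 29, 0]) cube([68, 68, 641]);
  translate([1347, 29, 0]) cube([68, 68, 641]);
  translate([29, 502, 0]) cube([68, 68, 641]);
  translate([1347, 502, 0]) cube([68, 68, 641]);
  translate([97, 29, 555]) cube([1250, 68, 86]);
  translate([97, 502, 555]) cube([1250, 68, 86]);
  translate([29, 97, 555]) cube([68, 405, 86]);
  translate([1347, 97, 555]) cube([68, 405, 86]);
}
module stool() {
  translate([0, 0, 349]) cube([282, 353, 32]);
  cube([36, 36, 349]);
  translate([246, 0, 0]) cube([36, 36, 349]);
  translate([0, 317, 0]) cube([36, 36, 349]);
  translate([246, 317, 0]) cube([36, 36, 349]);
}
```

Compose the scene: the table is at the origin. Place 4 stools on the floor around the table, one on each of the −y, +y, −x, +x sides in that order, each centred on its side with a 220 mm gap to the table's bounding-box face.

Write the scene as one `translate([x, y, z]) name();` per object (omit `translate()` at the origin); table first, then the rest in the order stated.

table();
translate([581, -573, 0]) stool();
translate([581, 819, 0]) stool();
translate([-502, 123, 0]) stool();
translate([1664, 123, 0]) stool();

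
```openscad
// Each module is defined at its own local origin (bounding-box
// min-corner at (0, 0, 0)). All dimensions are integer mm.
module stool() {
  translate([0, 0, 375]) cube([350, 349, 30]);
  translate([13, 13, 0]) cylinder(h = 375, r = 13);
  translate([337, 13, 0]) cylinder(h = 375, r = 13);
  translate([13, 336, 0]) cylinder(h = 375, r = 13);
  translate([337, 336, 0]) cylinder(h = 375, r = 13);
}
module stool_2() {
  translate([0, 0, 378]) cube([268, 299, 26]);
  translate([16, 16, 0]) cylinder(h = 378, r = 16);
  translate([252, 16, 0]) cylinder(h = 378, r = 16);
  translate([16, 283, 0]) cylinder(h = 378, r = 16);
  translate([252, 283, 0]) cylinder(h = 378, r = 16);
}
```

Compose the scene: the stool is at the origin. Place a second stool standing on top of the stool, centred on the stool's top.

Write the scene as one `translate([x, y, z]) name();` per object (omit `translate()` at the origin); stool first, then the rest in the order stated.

stool();
translate([41, 25, 405]) stool_2();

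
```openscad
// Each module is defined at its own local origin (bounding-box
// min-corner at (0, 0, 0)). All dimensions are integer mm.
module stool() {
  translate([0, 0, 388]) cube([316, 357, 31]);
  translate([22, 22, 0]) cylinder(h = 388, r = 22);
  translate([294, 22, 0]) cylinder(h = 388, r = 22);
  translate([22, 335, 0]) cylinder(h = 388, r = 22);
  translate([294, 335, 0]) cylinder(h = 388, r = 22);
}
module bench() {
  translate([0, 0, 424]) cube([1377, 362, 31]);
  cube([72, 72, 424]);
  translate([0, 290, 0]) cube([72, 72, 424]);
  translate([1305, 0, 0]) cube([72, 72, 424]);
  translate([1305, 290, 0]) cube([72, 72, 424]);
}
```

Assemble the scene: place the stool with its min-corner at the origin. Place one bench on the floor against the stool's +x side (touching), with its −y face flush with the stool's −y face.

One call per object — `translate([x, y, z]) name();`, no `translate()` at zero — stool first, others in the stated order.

stool();
translate([316, 0, 0]) bench();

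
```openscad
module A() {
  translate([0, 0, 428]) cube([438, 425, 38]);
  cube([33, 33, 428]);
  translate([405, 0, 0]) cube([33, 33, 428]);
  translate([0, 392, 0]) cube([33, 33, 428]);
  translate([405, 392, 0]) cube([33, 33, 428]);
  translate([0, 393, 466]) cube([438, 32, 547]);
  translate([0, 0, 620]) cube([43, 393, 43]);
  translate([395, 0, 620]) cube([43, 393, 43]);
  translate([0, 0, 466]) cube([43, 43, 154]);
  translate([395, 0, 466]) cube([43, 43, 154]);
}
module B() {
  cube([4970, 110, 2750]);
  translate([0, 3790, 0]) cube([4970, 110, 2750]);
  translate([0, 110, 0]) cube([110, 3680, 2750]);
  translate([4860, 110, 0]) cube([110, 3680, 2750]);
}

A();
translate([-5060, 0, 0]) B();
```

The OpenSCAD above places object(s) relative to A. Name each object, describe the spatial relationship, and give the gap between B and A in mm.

A is a chair. B is a house frame. The house frame is on the floor beside the chair on its −x side. The gap between the house frame and the chair is 90 mm.

The house frame's nearest face is 90 mm from the chair's −x face.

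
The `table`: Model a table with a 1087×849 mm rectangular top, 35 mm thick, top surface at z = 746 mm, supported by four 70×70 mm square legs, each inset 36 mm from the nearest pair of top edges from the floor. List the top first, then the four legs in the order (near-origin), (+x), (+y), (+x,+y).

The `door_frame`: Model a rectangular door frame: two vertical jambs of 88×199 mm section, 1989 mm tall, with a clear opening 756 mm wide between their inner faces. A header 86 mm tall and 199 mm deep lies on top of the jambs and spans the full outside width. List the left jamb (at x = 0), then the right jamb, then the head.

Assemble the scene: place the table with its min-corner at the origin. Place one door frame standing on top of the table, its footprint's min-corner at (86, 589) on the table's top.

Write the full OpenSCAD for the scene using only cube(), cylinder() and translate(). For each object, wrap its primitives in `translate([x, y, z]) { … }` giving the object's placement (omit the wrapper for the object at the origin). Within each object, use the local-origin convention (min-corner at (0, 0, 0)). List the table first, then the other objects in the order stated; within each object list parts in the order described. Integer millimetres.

translate([0, 0, 711]) cube([1087, 849, 35]);
translate([36, 36, 0]) cube([70, 70, 711]);
translate([981, 36, 0]) cube([70, 70, 711]);
translate([36, 743, 0]) cube([70, 70, 711]);
translate([981, 743, 0]) cube([70, 70, 711]);
translate([86, 589, 746]) {
  cube([88, 199, 1989]);
  translate([844, 0, 0]) cube([88, 199, 1989]);
  translate([0, 0, 1989]) cube([932, 199, 86]);
}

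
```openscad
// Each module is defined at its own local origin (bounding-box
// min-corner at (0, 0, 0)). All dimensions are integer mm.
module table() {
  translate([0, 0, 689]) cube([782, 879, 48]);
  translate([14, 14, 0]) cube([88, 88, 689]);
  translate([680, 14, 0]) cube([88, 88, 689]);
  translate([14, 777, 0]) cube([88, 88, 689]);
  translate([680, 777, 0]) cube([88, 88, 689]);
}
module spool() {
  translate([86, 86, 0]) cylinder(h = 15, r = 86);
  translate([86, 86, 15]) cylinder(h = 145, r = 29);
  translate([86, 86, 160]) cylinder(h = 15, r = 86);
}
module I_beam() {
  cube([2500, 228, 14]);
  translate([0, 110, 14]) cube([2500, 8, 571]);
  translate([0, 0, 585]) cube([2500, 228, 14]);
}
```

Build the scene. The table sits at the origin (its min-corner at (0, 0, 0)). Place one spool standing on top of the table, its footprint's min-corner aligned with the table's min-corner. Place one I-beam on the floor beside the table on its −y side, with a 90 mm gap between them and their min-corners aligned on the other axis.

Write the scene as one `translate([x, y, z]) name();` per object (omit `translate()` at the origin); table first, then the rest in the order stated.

table();
translate([0, 0, 737]) spool();
translate([0, -318, 0]) I_beam();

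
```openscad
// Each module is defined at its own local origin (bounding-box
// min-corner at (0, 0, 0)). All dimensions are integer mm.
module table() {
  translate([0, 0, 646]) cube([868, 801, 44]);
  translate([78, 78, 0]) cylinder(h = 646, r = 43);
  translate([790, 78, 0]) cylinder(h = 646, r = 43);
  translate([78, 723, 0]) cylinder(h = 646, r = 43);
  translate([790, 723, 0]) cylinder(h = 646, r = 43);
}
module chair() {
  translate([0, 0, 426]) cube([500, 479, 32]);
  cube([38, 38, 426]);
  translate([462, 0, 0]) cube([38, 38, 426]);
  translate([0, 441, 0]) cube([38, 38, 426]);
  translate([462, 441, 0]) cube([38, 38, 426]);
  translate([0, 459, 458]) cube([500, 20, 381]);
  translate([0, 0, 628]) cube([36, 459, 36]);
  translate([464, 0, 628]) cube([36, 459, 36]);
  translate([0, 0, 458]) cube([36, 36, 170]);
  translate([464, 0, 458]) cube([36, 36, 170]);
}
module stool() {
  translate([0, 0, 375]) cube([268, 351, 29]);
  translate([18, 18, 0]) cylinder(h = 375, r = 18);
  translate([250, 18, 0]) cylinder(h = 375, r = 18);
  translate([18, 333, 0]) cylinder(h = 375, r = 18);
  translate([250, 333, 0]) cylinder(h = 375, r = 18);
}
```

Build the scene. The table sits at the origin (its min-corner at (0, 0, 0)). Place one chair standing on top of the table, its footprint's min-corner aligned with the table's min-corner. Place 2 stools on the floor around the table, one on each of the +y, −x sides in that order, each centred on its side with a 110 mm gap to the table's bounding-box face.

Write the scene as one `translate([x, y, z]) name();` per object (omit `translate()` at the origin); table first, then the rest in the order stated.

table();
translate([0, 0, 690]) chair();
translate([300, 911, 0]) stool();
translate([-378, 225, 0]) stool();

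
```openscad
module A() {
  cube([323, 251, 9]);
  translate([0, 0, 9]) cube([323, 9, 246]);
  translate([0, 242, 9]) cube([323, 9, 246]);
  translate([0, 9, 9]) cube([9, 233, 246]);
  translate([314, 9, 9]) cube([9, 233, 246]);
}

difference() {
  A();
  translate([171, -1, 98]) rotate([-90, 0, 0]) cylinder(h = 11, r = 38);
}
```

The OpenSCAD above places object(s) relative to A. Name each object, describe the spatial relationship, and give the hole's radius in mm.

A is an open box. The open box has a circular hole through its front wall. The hole's radius is 38 mm.

The subtracted cylinder has r = 38 mm.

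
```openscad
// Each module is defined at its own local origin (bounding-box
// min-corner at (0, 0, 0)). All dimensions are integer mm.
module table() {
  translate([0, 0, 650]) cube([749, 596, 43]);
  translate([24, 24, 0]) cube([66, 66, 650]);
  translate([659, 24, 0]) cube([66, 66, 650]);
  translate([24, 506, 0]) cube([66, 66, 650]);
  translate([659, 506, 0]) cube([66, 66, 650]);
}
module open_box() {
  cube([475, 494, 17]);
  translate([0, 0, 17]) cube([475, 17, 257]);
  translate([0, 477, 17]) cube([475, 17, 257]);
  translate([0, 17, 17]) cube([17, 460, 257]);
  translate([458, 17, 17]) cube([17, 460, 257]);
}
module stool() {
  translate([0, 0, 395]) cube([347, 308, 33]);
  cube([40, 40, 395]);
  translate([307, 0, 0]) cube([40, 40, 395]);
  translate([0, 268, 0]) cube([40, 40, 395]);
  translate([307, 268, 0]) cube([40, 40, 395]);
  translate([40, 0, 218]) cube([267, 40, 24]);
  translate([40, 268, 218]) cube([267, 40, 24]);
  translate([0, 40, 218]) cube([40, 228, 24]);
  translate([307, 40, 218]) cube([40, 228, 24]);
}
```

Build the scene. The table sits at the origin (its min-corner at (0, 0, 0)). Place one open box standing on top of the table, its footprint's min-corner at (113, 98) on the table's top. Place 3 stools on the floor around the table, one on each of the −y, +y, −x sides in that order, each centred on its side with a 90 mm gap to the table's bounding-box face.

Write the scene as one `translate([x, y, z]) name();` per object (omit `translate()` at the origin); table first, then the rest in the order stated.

table();
translate([113, 98, 693]) open_box();
translate([201, -398, 0]) stool();
translate([201, 686, 0]) stool();
translate([-437, 144, 0]) stool();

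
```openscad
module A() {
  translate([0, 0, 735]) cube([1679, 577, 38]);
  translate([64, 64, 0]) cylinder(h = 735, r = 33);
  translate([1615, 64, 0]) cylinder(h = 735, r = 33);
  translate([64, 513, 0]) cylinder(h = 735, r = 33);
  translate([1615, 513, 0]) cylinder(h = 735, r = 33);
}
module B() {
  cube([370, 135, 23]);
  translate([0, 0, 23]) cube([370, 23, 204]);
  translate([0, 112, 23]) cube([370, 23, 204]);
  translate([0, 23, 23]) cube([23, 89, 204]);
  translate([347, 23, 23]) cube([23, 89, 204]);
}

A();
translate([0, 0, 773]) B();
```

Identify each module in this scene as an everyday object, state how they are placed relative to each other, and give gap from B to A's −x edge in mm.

A is a table. B is an open box. The open box is on top of the table. The gap from the open box to the table's −x edge is 0 mm.

The open box's min-x is at 0; the table's min-x is 0; gap = 0 mm.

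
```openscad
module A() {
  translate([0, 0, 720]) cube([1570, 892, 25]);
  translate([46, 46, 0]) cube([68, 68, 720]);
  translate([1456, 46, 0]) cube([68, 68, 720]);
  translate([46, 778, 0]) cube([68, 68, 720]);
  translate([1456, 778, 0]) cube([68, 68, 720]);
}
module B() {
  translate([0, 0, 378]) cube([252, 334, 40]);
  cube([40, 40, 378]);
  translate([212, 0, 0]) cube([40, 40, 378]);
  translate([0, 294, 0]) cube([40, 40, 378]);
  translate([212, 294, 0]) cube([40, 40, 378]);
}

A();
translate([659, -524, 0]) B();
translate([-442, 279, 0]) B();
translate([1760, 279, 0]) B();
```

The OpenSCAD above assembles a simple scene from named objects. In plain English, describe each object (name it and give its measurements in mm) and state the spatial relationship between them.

A is a table with a 1570×892 mm rectangular top, 25 mm thick, top surface at z = 745 mm, supported by four 68×68 mm square legs, each inset 46 mm from the nearest pair of top edges, running from the floor.

B is a simple wooden stool: a rectangular seat 252 mm (x) by 334 mm (y), 40 mm thick, top face at z = 418 mm, on four square legs, each 40×40 mm in cross-section. The legs rest on z = 0, each flush with a corner of the seat.

Three stools sit around the table at the −y, −x, +x sides.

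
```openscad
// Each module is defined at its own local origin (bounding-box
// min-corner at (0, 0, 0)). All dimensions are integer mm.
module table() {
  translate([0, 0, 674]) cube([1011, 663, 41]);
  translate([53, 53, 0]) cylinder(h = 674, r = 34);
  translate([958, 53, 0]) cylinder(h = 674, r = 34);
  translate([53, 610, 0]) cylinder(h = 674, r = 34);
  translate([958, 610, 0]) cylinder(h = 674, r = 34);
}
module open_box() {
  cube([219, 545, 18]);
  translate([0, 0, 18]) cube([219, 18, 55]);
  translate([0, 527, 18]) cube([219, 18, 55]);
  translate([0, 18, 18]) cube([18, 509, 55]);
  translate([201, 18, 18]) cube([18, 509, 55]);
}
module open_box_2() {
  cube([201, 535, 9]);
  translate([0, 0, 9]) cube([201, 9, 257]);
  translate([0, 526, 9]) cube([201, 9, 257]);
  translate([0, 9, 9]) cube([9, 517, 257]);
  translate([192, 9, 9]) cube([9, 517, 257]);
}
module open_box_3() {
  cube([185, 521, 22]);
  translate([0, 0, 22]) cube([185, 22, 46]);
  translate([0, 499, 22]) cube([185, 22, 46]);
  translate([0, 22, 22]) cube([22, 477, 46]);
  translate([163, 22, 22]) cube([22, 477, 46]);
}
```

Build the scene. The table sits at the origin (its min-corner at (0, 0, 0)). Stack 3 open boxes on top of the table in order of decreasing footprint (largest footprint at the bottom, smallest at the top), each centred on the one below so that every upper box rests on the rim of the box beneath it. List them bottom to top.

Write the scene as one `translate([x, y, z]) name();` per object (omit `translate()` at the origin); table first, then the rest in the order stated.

table();
translate([396, 59, 715]) open_box();
translate([405, 64, 788]) open_box_2();
translate([413, 71, 1054]) open_box_3();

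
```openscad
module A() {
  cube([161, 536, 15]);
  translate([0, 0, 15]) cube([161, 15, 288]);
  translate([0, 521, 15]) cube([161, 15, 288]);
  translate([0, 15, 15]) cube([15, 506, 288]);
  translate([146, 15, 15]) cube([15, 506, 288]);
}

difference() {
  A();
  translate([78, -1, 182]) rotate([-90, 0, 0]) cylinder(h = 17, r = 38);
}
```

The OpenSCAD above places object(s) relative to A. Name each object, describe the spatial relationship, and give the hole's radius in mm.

A is an open box. The open box has a circular hole through its front wall. The hole's radius is 38 mm.

The subtracted cylinder has r = 38 mm.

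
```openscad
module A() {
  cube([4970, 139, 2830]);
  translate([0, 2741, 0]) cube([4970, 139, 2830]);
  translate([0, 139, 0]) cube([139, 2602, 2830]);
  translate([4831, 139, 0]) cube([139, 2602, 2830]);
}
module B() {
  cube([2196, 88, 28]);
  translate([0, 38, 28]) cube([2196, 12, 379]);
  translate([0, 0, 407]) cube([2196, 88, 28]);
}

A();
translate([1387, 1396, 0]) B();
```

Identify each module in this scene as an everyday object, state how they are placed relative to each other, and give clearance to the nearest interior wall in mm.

Clearances: x = 1248, y = 1257; minimum 1248 mm.

A is a house frame. B is an I-beam. The I-beam sits inside the house frame, centred. The clearance to the nearest interior wall is 1248 mm.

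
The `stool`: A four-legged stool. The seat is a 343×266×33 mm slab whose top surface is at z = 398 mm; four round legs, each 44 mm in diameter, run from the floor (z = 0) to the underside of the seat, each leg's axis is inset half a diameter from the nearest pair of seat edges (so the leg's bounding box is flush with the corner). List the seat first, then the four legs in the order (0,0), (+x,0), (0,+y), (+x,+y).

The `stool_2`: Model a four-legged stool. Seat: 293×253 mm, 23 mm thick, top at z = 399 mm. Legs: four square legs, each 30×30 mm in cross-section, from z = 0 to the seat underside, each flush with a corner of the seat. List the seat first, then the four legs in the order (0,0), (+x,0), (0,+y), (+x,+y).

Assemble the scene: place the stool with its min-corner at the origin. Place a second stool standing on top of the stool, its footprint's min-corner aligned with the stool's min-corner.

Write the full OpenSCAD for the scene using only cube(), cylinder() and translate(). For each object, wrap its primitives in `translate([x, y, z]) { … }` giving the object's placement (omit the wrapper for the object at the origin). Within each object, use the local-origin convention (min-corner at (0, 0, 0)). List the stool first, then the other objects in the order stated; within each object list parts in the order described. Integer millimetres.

translate([0, 0, 365]) cube([343, 266, 33]);
translate([22, 22, 0]) cylinder(h = 365, r = 22);
translate([321, 22, 0]) cylinder(h = 365, r = 22);
translate([22, 244, 0]) cylinder(h = 365, r = 22);
translate([321, 244, 0]) cylinder(h = 365, r = 22);
translate([0, 0, 398]) {
  translate([0, 0, 376]) cube([293, 253, 23]);
  cube([30, 30, 376]);
  translate([263, 0, 0]) cube([30, 30, 376]);
  translate([0, 223, 0]) cube([30, 30, 376]);
  translate([263, 223, 0]) cube([30, 30, 376]);
}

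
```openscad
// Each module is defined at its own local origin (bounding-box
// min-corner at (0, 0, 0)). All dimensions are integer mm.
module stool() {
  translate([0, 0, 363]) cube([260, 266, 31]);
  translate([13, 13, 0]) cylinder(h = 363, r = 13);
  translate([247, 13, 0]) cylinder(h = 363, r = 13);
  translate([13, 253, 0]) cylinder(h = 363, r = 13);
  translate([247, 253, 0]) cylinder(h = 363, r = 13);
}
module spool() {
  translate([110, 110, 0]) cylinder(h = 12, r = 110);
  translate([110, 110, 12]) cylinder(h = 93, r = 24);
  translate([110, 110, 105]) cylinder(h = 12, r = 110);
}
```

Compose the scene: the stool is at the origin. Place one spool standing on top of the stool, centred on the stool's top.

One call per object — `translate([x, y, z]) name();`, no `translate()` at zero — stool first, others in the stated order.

stool();
translate([20, 23, 394]) spool();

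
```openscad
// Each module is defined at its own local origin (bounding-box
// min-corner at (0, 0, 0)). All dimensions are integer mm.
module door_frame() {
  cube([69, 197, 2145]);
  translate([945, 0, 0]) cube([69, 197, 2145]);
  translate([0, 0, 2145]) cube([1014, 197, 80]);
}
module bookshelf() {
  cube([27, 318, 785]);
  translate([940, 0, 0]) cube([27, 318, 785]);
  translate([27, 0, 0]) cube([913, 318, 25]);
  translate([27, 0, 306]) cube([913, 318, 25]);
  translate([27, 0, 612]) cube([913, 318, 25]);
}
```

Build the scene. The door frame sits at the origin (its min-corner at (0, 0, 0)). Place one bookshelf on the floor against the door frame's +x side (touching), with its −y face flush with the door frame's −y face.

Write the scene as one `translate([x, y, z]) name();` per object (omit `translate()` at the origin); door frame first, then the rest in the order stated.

door_frame();
translate([1014, 0, 0]) bookshelf();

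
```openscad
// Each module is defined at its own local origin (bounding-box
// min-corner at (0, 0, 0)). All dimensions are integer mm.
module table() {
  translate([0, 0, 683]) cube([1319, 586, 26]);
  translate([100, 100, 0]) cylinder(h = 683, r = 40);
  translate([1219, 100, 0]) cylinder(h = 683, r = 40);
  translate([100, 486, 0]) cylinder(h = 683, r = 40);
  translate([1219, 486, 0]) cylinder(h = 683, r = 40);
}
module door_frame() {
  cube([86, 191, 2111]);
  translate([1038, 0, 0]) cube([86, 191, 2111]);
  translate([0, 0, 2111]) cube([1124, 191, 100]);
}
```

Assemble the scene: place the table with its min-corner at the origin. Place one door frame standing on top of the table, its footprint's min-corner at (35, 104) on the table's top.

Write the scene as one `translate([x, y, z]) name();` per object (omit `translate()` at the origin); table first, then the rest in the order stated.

table();
translate([35, 104, 709]) door_frame();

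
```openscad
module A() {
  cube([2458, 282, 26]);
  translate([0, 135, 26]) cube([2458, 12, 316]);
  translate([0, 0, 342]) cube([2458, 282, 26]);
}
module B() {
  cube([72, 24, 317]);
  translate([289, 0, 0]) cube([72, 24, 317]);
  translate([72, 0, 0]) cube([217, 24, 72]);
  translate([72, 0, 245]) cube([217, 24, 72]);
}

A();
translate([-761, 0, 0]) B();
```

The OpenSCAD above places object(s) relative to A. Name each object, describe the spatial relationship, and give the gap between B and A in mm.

The picture frame's nearest face is 400 mm from the I-beam's −x face.

A is an I-beam. B is a picture frame. The picture frame is on the floor beside the I-beam on its −x side. The gap between the picture frame and the I-beam is 400 mm.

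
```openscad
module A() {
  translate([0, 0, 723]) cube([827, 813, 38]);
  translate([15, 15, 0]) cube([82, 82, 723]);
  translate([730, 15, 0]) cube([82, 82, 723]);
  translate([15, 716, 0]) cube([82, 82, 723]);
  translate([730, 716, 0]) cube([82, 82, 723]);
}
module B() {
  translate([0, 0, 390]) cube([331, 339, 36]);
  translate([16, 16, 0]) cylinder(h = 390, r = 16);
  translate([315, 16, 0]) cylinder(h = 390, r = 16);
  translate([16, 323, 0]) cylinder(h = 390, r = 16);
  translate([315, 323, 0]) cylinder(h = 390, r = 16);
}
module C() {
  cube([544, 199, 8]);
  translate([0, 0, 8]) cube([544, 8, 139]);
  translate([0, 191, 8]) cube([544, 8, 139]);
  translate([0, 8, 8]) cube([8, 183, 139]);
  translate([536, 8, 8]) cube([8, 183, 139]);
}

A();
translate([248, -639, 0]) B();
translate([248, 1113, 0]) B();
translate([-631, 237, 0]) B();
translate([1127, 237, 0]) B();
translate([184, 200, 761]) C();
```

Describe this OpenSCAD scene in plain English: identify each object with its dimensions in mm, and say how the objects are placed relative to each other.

A is a table: top 827 mm (x) × 813 mm (y), 38 mm thick, upper face at z = 761 mm, on four 82×82 mm square legs, each inset 15 mm from the nearest pair of top edges, running from z = 0 to the bottom of the top.

B is a four-legged stool. The seat is 331×339 mm, 36 mm thick, top at z = 426 mm. It stands on four round legs, each 32 mm in diameter, from z = 0 to the seat underside, each leg's axis is inset half a diameter from the nearest pair of seat edges (so the leg's bounding box is flush with the corner).

C is an open storage box with external size 544×199×147 mm and wall thickness 8 mm (the base is also 8 mm thick). The base covers the whole footprint; the four walls stand on the base, with the y-facing walls full-width and the x-facing walls fitting between their inner faces.

Four stools sit around the table at the −y, +y, −x, +x sides. The open box is on top of the table.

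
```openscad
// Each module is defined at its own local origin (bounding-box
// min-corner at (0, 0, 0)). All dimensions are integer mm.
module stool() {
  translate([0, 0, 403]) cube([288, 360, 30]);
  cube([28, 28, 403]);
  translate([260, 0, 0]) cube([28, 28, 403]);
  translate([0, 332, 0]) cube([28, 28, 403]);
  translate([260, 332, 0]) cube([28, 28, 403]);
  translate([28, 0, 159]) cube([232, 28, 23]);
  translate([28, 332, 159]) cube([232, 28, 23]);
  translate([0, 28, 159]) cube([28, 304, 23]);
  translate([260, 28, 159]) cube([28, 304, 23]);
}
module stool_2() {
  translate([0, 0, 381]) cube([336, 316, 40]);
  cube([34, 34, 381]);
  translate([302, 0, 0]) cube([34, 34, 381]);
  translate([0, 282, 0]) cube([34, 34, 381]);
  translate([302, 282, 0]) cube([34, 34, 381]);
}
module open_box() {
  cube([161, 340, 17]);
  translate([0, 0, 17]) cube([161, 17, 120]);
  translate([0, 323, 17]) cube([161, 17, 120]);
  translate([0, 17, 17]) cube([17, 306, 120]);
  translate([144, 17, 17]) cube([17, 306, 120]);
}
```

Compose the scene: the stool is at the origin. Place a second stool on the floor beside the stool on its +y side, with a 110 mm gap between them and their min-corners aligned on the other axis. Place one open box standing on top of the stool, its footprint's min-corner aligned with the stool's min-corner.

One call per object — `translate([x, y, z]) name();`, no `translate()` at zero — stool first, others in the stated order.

stool();
translate([0, 470, 0]) stool_2();
translate([0, 0, 433]) open_box();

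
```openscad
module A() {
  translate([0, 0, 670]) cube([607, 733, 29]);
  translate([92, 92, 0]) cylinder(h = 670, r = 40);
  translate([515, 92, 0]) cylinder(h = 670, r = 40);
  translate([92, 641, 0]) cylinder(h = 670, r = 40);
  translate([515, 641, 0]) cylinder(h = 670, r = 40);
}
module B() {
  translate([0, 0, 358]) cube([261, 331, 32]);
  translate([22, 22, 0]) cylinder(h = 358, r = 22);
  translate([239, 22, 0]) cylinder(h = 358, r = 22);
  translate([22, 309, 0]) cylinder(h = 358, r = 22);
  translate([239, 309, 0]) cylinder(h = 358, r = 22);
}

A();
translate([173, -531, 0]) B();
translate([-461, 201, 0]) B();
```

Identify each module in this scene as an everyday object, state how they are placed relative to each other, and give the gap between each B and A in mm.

Each stool's nearest face is 200 mm from the table's bounding box.

A is a table. B is a stool. Two stools sit around the table at the −y, −x sides. The gap between each stool and the table is 200 mm.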